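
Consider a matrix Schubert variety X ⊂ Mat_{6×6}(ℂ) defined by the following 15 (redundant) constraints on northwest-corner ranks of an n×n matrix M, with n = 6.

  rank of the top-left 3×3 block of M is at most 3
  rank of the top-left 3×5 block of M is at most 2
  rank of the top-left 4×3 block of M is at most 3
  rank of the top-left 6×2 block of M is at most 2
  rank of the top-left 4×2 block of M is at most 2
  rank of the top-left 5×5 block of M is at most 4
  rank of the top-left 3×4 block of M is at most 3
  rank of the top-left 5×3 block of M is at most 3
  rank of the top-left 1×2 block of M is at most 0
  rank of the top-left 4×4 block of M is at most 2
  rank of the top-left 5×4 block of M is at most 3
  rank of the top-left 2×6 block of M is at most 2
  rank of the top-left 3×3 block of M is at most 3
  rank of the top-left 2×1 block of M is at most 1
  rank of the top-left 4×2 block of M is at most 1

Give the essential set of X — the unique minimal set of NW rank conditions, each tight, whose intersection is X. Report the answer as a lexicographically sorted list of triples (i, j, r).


Propagating the 15 rank bounds to every northwest block:

  R[1]: 0 0 1 1 1 1
  R[2]: 1 1 2 2 2 2
  R[3]: 1 1 2 2 2 3
  R[4]: 1 1 2 2 3 4
  R[5]: 1 2 3 3 4 5
  R[6]: 1 2 3 4 5 6

so w = (3, 1, 6, 5, 2, 4).

4 SE-corners of the 7-cell Rothe diagram give Ess(w):

[(1, 2, 0), (3, 5, 2), (4, 2, 1), (4, 4, 2)]


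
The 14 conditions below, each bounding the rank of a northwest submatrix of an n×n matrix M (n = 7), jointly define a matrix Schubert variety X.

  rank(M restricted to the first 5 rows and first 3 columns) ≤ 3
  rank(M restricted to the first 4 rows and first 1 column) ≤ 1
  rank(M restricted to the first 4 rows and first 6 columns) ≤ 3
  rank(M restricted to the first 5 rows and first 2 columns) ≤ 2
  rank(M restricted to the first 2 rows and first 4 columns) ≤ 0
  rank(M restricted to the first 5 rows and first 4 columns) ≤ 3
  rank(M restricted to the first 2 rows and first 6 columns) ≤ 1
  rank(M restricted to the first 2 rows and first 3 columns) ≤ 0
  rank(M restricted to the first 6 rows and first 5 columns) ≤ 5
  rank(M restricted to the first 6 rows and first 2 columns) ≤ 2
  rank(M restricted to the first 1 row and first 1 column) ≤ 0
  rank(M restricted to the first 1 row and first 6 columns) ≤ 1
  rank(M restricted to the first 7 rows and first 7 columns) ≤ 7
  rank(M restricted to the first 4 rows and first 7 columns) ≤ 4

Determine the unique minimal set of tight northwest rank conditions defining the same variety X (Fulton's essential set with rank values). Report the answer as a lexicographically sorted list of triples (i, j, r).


The tightest implied rank at each (i,j), from the 14 conditions:

  i=1: 0 | 0 | 0 | 0 | 1 | 1 | 1
  i=2: 0 | 0 | 0 | 0 | 1 | 1 | 2
  i=3: 1 | 1 | 1 | 1 | 2 | 2 | 3
  i=4: 1 | 2 | 2 | 2 | 3 | 3 | 4
  i=5: 1 | 2 | 3 | 3 | 4 | 4 | 5
  i=6: 1 | 2 | 3 | 4 | 5 | 5 | 6
  i=7: 1 | 2 | 3 | 4 | 5 | 6 | 7

reading off 1-entries of Δ²R: w = (5, 7, 1, 2, 3, 4, 6).

2 SE-corners of the 9-cell Rothe diagram give Ess(w):

[(2, 4, 0), (2, 6, 1)]


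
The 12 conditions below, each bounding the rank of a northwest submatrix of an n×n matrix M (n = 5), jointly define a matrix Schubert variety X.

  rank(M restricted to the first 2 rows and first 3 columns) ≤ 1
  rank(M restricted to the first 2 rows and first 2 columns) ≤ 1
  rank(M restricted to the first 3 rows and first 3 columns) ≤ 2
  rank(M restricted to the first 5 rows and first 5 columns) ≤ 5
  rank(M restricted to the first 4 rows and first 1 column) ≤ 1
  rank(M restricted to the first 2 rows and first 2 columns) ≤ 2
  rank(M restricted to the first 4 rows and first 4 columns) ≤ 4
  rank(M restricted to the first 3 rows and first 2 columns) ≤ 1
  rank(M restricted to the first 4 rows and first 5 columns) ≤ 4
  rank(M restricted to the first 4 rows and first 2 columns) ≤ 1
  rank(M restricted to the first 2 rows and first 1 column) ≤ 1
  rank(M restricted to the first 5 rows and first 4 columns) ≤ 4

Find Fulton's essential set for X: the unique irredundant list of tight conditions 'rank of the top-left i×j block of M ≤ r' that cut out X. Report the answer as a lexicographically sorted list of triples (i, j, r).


Computing R[i][j] = min implied NW-rank bound (n=5, 12 conditions):

  i=1: 1 1 1 1 1
  i=2: 1 1 1 2 2
  i=3: 1 1 2 3 3
  i=4: 1 1 2 3 4
  i=5: 1 2 3 4 5

hence w(1..5) = (1, 4, 3, 5, 2).

ℓ(w)=4; the 2 essential cells (i,j,r):

[(2, 3, 1), (4, 2, 1)]


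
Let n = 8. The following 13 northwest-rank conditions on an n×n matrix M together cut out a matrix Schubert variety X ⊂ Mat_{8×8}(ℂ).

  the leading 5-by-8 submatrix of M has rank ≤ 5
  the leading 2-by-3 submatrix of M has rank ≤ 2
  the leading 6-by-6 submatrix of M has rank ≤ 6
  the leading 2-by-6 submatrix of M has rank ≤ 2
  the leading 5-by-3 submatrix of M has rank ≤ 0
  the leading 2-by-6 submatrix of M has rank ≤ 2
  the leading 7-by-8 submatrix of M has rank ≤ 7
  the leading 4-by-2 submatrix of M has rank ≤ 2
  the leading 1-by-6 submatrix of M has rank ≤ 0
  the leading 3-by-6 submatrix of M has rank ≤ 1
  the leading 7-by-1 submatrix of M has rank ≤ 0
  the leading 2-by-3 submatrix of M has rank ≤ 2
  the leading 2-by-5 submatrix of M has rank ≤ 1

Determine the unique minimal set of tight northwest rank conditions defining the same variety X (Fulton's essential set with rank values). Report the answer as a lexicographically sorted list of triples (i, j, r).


Recovering R(i,j) via the rank-extension bound from the 13 conditions:

  i=1: 0 | 0 | 0 | 0 | 0 | 0 | 1 | 1
  i=2: 0 | 0 | 0 | 1 | 1 | 1 | 2 | 2
  i=3: 0 | 0 | 0 | 1 | 1 | 1 | 2 | 3
  i=4: 0 | 0 | 0 | 1 | 2 | 2 | 3 | 4
  i=5: 0 | 0 | 0 | 1 | 2 | 3 | 4 | 5
  i=6: 0 | 1 | 1 | 2 | 3 | 4 | 5 | 6
  i=7: 0 | 1 | 2 | 3 | 4 | 5 | 6 | 7
  i=8: 1 | 2 | 3 | 4 | 5 | 6 | 7 | 8

hence w(1..8) = (7, 4, 8, 5, 6, 2, 3, 1).

ℓ(w)=22; the 4 essential cells (i,j,r):

[(1, 6, 0), (3, 6, 1), (5, 3, 0), (7, 1, 0)]


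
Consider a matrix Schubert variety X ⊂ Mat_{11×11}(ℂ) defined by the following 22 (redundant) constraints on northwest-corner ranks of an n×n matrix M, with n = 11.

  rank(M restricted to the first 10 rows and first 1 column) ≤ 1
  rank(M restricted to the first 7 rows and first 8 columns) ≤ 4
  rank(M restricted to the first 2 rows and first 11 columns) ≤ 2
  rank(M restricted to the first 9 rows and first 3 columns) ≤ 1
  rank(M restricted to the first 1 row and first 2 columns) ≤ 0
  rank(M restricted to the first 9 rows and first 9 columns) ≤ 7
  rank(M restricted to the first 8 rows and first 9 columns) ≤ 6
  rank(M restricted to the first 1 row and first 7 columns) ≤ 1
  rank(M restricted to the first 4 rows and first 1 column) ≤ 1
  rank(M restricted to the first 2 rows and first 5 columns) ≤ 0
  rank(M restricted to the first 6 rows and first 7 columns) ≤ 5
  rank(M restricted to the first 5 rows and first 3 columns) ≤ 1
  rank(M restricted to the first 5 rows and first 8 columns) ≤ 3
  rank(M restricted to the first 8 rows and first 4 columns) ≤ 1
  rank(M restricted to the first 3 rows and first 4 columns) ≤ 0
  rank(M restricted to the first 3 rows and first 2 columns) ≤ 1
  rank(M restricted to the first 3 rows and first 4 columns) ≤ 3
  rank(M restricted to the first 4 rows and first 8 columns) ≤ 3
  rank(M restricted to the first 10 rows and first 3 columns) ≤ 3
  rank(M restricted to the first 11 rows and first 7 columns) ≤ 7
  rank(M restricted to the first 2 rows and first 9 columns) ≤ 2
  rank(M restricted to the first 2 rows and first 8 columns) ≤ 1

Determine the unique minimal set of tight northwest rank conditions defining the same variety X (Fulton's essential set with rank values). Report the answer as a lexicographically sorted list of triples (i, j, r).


The tightest implied rank at each (i,j), from the 22 conditions:

  0 0 0 0 0 1 1 1 1 1 1
  0 0 0 0 0 1 1 1 2 2 2
  0 0 0 0 1 2 2 2 3 3 3
  1 1 1 1 2 3 3 3 4 4 4
  1 1 1 1 2 3 3 3 4 5 5
  1 1 1 1 2 3 4 4 5 6 6
  1 1 1 1 2 3 4 4 5 6 7
  1 1 1 1 2 3 4 5 6 7 8
  1 1 1 2 3 4 5 6 7 8 9
  1 2 2 3 4 5 6 7 8 9 10
  1 2 3 4 5 6 7 8 9 10 11

giving w = (6, 9, 5, 1, 10, 7, 11, 8, 4, 2, 3) via Δ²R.

|D(w)|=33, |Ess(w)|=7:

[(2, 5, 0), (2, 8, 1), (3, 4, 0), (5, 8, 3), (7, 8, 4), (8, 4, 1), (9, 3, 1)]


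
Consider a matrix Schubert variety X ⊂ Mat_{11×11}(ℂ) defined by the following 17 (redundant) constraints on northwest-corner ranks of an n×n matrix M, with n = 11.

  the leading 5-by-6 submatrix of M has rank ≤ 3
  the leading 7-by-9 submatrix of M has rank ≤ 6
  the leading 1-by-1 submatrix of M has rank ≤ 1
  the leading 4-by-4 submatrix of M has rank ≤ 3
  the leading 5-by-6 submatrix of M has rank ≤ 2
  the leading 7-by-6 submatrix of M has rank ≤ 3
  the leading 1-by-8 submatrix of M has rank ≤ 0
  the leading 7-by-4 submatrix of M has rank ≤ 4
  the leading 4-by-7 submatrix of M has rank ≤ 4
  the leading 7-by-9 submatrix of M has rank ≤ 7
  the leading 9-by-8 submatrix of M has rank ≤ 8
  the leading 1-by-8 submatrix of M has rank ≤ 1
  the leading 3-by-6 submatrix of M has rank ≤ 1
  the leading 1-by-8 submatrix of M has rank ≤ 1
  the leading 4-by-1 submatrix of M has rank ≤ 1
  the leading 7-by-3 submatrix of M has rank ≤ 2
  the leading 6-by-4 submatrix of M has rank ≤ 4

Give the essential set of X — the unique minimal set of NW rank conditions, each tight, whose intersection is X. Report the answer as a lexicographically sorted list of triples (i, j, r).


Recovering R(i,j) via the rank-extension bound from the 17 conditions:

  0 | 0 | 0 | 0 | 0 | 0 | 0 | 0 | 1 | 1 | 1
  1 | 1 | 1 | 1 | 1 | 1 | 1 | 1 | 2 | 2 | 2
  1 | 1 | 1 | 1 | 1 | 1 | 2 | 2 | 3 | 3 | 3
  1 | 2 | 2 | 2 | 2 | 2 | 3 | 3 | 4 | 4 | 4
  1 | 2 | 2 | 2 | 2 | 2 | 3 | 4 | 5 | 5 | 5
  1 | 2 | 2 | 3 | 3 | 3 | 4 | 5 | 6 | 6 | 6
  1 | 2 | 2 | 3 | 3 | 3 | 4 | 5 | 6 | 7 | 7
  1 | 2 | 3 | 4 | 4 | 4 | 5 | 6 | 7 | 8 | 8
  1 | 2 | 3 | 4 | 5 | 5 | 6 | 7 | 8 | 9 | 9
  1 | 2 | 3 | 4 | 5 | 6 | 7 | 8 | 9 | 10 | 10
  1 | 2 | 3 | 4 | 5 | 6 | 7 | 8 | 9 | 10 | 11

reading off 1-entries of Δ²R: w = (9, 1, 7, 2, 8, 4, 10, 3, 5, 6, 11).

|D(w)|=21, |Ess(w)|=5:

[(1, 8, 0), (3, 6, 1), (5, 6, 2), (7, 3, 2), (7, 6, 3)]


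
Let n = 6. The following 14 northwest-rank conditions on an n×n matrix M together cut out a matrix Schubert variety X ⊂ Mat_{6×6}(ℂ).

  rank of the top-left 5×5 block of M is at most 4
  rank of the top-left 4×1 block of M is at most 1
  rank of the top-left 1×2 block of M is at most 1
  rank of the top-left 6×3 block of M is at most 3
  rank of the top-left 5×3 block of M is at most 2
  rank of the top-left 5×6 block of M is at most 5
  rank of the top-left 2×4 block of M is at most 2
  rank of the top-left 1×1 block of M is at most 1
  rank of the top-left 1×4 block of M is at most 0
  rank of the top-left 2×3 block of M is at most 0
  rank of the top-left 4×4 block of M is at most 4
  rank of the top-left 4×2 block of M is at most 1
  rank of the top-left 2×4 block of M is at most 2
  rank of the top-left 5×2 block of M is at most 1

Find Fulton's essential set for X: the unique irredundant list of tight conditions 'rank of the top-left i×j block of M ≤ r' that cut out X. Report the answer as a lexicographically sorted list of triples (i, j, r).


The tightest implied rank at each (i,j), from the 14 conditions:

  0 | 0 | 0 | 0 | 1 | 1
  0 | 0 | 0 | 1 | 2 | 2
  1 | 1 | 1 | 2 | 3 | 3
  1 | 1 | 2 | 3 | 4 | 4
  1 | 1 | 2 | 3 | 4 | 5
  1 | 2 | 3 | 4 | 5 | 6

so w = (5, 4, 1, 3, 6, 2).

D(w) has 9 cells with 3 SE-corners; essential set:

[(1, 4, 0), (2, 3, 0), (5, 2, 1)]


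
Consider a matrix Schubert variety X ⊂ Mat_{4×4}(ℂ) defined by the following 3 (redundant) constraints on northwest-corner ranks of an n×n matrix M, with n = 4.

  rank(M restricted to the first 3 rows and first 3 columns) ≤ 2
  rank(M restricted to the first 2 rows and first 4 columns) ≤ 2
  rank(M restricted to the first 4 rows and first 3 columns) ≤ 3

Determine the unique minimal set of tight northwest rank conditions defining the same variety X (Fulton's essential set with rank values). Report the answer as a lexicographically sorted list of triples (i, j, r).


Rank table r_w(4×4) implied by the 3 constraints:

  i=1: 1 1 1 1
  i=2: 1 2 2 2
  i=3: 1 2 2 3
  i=4: 1 2 3 4

reading off 1-entries of Δ²R: w = (1, 2, 4, 3).

Fulton essential set (the sole Rothe cell):

[(3, 3, 2)]


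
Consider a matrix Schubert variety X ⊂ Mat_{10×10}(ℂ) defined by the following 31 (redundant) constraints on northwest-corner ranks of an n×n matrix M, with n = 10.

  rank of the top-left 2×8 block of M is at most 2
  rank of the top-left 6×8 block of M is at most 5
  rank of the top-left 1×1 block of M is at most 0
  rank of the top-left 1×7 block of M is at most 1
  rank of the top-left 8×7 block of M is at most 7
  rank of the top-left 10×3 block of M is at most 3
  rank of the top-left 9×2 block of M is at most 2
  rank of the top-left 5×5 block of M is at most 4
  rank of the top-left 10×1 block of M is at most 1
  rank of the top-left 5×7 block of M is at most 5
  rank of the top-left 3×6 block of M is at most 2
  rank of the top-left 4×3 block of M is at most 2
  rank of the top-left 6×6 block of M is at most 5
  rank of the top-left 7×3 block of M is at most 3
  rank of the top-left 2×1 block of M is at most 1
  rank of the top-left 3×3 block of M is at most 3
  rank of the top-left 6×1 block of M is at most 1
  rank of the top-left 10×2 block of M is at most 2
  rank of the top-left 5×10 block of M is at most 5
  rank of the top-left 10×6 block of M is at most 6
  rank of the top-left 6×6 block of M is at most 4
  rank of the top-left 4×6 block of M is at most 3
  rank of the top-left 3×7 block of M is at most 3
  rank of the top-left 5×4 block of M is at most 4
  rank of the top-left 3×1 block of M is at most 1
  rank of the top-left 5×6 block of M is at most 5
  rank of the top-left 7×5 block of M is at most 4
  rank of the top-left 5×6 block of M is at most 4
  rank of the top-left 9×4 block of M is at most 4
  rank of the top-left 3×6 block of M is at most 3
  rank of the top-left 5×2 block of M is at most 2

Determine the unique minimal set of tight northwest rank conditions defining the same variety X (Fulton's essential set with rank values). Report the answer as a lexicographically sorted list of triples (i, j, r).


The tightest implied rank at each (i,j), from the 31 conditions:

  R[1]: 0, 1, 1, 1, 1, 1, 1, 1, 1, 1
  R[2]: 1, 2, 2, 2, 2, 2, 2, 2, 2, 2
  R[3]: 1, 2, 2, 2, 2, 2, 3, 3, 3, 3
  R[4]: 1, 2, 2, 3, 3, 3, 4, 4, 4, 4
  R[5]: 1, 2, 3, 4, 4, 4, 5, 5, 5, 5
  R[6]: 1, 2, 3, 4, 4, 4, 5, 5, 6, 6
  R[7]: 1, 2, 3, 4, 4, 5, 6, 6, 7, 7
  R[8]: 1, 2, 3, 4, 5, 6, 7, 7, 8, 8
  R[9]: 1, 2, 3, 4, 5, 6, 7, 8, 9, 9
  R[10]: 1, 2, 3, 4, 5, 6, 7, 8, 9, 10

hence w(1..10) = (2, 1, 7, 4, 3, 9, 6, 5, 8, 10).

|D(w)|=10, |Ess(w)|=6:

[(1, 1, 0), (3, 6, 2), (4, 3, 2), (6, 6, 4), (6, 8, 5), (7, 5, 4)]


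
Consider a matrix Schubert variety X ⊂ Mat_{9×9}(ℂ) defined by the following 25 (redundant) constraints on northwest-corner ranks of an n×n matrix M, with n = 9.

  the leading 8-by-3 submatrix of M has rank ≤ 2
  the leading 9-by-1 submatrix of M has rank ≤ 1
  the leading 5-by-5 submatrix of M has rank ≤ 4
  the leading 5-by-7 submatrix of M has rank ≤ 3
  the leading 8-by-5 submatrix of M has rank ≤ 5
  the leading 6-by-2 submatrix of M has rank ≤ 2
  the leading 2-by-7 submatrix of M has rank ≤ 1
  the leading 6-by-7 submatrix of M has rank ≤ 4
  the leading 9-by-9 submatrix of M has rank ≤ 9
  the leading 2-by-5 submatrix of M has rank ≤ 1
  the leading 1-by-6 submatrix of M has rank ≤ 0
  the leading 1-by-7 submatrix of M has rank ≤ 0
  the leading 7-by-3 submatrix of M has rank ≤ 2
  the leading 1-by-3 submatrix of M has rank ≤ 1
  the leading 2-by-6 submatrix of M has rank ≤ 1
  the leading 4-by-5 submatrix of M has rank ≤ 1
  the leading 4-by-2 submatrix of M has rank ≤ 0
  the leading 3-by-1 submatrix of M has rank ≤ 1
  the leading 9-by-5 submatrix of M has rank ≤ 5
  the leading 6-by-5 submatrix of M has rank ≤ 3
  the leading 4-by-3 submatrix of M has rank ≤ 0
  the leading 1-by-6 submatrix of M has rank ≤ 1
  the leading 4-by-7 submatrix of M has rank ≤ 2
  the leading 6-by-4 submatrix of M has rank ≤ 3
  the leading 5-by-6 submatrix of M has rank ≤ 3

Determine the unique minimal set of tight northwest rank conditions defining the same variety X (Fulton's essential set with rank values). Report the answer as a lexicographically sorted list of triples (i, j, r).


Rank table r_w(9×9) implied by the 25 constraints:

  i=1: 0 | 0 | 0 | 0 | 0 | 0 | 0 | 1 | 1
  i=2: 0 | 0 | 0 | 1 | 1 | 1 | 1 | 2 | 2
  i=3: 0 | 0 | 0 | 1 | 1 | 2 | 2 | 3 | 3
  i=4: 0 | 0 | 0 | 1 | 1 | 2 | 2 | 3 | 4
  i=5: 1 | 1 | 1 | 2 | 2 | 3 | 3 | 4 | 5
  i=6: 1 | 2 | 2 | 3 | 3 | 4 | 4 | 5 | 6
  i=7: 1 | 2 | 2 | 3 | 4 | 5 | 5 | 6 | 7
  i=8: 1 | 2 | 2 | 3 | 4 | 5 | 6 | 7 | 8
  i=9: 1 | 2 | 3 | 4 | 5 | 6 | 7 | 8 | 9

so w = (8, 4, 6, 9, 1, 2, 5, 7, 3).

|D(w)|=21, |Ess(w)|=5:

[(1, 7, 0), (4, 3, 0), (4, 5, 1), (4, 7, 2), (8, 3, 2)]


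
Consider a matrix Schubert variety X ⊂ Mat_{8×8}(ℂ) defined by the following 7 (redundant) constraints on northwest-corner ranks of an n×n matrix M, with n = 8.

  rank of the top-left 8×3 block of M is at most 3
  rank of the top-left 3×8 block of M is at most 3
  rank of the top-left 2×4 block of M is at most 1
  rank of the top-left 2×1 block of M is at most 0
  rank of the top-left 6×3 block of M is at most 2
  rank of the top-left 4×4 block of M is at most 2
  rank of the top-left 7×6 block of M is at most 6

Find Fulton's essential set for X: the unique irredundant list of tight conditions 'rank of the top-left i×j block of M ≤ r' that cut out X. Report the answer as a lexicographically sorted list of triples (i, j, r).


Reconstructing r_w from the 7 given conditions:

  0  1  1  1  1  1  1  1
  0  1  1  1  2  2  2  2
  1  2  2  2  3  3  3  3
  1  2  2  2  3  4  4  4
  1  2  2  3  4  5  5  5
  1  2  2  3  4  5  6  6
  1  2  3  4  5  6  7  7
  1  2  3  4  5  6  7  8

giving w = (2, 5, 1, 6, 4, 7, 3, 8) via Δ²R.

Rothe diagram D(w) (8 cells), 4 SE-corners (essential conditions):

[(2, 1, 0), (2, 4, 1), (4, 4, 2), (6, 3, 2)]


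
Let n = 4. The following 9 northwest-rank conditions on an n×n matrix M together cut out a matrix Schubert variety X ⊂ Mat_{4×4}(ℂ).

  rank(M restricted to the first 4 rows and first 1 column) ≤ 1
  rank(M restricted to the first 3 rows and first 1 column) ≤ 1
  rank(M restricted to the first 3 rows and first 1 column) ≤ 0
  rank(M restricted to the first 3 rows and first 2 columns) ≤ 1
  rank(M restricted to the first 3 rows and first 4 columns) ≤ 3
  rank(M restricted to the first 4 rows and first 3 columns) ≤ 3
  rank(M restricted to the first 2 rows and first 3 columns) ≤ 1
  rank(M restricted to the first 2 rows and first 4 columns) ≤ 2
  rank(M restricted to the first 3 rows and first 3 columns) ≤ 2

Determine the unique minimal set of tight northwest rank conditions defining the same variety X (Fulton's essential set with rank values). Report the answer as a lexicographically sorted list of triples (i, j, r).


Recovering R(i,j) via the rank-extension bound from the 9 conditions:

  0, 1, 1, 1
  0, 1, 1, 2
  0, 1, 2, 3
  1, 2, 3, 4

hence w(1..4) = (2, 4, 3, 1).

ℓ(w)=4; the 2 essential cells (i,j,r):

[(2, 3, 1), (3, 1, 0)]


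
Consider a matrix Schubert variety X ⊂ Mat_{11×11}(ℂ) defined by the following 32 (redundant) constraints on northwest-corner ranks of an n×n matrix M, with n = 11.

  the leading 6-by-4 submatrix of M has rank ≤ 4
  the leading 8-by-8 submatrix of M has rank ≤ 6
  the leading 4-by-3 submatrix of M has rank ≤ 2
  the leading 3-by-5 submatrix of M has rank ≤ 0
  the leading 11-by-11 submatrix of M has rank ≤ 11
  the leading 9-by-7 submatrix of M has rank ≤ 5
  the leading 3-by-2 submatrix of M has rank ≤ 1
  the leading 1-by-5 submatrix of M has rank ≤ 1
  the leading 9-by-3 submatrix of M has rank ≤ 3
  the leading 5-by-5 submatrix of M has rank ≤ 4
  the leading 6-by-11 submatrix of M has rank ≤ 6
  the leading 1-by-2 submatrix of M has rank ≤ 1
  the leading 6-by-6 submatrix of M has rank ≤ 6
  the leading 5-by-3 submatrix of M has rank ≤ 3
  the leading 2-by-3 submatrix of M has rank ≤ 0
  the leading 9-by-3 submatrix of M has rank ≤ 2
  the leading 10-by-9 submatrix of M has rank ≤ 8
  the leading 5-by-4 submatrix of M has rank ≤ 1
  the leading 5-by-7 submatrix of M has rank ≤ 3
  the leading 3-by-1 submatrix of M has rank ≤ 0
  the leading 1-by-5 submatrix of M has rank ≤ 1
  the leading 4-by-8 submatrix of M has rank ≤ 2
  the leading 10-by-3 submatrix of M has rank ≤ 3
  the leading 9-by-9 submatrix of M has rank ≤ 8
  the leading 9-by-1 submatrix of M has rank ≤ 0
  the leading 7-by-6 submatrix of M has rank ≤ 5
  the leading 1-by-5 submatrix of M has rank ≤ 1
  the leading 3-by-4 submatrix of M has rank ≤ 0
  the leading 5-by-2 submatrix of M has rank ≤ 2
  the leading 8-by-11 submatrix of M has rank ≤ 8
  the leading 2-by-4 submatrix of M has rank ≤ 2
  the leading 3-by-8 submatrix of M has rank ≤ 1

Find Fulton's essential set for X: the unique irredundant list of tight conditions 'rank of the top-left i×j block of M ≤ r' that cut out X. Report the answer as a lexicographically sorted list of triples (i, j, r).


The tightest implied rank at each (i,j), from the 32 conditions:

  0 0 0 0 0 1 1 1 1 1 1
  0 0 0 0 0 1 1 1 2 2 2
  0 0 0 0 0 1 1 1 2 3 3
  0 1 1 1 1 2 2 2 3 4 4
  0 1 1 1 2 3 3 3 4 5 5
  0 1 2 2 3 4 4 4 5 6 6
  0 1 2 3 4 5 5 5 6 7 7
  0 1 2 3 4 5 5 6 7 8 8
  0 1 2 3 4 5 5 6 7 8 9
  1 2 3 4 5 6 6 7 8 9 10
  1 2 3 4 5 6 7 8 9 10 11

reading off 1-entries of Δ²R: w = (6, 9, 10, 2, 5, 3, 4, 8, 11, 1, 7).

|D(w)|=29, |Ess(w)|=5:

[(3, 5, 0), (3, 8, 1), (5, 4, 1), (9, 1, 0), (9, 7, 5)]


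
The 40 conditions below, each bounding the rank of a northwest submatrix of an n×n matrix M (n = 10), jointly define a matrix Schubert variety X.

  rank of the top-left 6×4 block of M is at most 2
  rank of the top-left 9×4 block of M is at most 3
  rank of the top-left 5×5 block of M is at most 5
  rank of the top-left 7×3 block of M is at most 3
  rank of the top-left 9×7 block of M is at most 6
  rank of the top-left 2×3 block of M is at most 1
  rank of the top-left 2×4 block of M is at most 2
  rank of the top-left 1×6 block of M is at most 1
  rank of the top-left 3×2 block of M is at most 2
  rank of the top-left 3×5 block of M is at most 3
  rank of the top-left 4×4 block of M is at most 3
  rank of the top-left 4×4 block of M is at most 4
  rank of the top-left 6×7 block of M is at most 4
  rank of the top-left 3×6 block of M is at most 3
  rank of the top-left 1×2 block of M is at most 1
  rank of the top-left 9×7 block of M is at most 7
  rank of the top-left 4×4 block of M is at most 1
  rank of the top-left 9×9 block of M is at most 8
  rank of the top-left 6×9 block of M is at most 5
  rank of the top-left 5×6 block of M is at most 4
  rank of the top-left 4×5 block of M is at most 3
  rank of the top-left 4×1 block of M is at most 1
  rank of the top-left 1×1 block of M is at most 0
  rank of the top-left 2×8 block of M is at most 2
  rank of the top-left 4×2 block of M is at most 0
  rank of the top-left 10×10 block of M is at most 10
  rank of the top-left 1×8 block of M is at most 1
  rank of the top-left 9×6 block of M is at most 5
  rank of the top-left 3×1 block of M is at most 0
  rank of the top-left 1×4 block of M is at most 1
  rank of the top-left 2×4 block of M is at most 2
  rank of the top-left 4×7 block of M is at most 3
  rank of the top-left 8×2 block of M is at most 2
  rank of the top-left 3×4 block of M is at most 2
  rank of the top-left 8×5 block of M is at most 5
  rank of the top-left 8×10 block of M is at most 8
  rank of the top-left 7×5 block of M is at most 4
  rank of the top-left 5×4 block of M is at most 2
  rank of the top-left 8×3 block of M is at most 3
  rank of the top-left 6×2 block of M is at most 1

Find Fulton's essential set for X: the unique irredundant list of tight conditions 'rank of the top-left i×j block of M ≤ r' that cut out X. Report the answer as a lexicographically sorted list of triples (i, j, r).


Reconstructing r_w from the 40 given conditions:

  i=1: 0 0 1 1 1 1 1 1 1 1
  i=2: 0 0 1 1 2 2 2 2 2 2
  i=3: 0 0 1 1 2 3 3 3 3 3
  i=4: 0 0 1 1 2 3 3 4 4 4
  i=5: 1 1 2 2 3 4 4 5 5 5
  i=6: 1 1 2 2 3 4 4 5 5 6
  i=7: 1 2 3 3 4 5 5 6 6 7
  i=8: 1 2 3 3 4 5 6 7 7 8
  i=9: 1 2 3 3 4 5 6 7 8 9
  i=10: 1 2 3 4 5 6 7 8 9 10

reading off 1-entries of Δ²R: w = (3, 5, 6, 8, 1, 10, 2, 7, 9, 4).

Rothe diagram D(w) (18 cells), 8 SE-corners (essential conditions):

[(4, 2, 0), (4, 4, 1), (4, 7, 3), (6, 2, 1), (6, 4, 2), (6, 7, 4), (6, 9, 5), (9, 4, 3)]


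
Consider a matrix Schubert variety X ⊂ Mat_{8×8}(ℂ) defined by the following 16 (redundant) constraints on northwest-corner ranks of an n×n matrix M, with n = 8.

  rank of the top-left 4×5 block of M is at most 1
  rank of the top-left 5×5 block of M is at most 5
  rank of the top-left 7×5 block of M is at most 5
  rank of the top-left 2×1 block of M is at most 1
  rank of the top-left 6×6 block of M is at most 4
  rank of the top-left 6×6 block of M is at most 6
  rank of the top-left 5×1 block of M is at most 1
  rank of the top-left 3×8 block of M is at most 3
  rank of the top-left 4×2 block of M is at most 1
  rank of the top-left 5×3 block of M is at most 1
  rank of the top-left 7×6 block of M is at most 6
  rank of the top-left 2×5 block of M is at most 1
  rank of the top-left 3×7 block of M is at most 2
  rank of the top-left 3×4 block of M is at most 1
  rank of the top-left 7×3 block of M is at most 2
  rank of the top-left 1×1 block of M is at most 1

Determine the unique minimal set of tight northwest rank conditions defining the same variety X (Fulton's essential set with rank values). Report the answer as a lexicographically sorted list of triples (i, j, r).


Rank table r_w(8×8) implied by the 16 constraints:

  1  1  1  1  1  1  1  1
  1  1  1  1  1  2  2  2
  1  1  1  1  1  2  2  3
  1  1  1  1  1  2  3  4
  1  1  1  2  2  3  4  5
  1  2  2  3  3  4  5  6
  1  2  2  3  4  5  6  7
  1  2  3  4  5  6  7  8

hence w(1..8) = (1, 6, 8, 7, 4, 2, 5, 3).

Fulton essential set (4 of the 16 Rothe cells):

[(3, 7, 2), (4, 5, 1), (5, 3, 1), (7, 3, 2)]


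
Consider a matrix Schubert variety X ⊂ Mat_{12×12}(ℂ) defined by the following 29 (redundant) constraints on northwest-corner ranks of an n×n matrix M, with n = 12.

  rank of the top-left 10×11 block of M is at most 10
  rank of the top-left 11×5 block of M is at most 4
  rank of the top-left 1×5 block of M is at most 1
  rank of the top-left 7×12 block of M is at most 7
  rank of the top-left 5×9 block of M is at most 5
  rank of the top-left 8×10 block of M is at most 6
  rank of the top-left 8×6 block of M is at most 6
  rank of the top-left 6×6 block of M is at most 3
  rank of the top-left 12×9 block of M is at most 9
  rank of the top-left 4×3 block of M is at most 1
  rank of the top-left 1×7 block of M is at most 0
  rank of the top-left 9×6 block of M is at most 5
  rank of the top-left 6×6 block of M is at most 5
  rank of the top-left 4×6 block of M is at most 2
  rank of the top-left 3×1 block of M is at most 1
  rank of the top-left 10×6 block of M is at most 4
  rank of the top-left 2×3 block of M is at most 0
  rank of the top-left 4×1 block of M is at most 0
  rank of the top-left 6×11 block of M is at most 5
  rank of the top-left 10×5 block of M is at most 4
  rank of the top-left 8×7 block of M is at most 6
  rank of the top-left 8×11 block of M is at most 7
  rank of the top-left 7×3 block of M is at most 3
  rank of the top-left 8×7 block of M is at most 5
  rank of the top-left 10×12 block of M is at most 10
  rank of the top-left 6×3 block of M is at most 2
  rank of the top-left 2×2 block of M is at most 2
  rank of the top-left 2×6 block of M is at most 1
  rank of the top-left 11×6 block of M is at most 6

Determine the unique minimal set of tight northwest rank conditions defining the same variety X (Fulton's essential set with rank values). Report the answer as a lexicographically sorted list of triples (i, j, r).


Reconstructing r_w from the 29 given conditions:

  R[1]: 0, 0, 0, 0, 0, 0, 0, 1, 1, 1, 1, 1
  R[2]: 0, 0, 0, 1, 1, 1, 1, 2, 2, 2, 2, 2
  R[3]: 0, 1, 1, 2, 2, 2, 2, 3, 3, 3, 3, 3
  R[4]: 0, 1, 1, 2, 2, 2, 3, 4, 4, 4, 4, 4
  R[5]: 1, 2, 2, 3, 3, 3, 4, 5, 5, 5, 5, 5
  R[6]: 1, 2, 2, 3, 3, 3, 4, 5, 5, 5, 5, 6
  R[7]: 1, 2, 3, 4, 4, 4, 5, 6, 6, 6, 6, 7
  R[8]: 1, 2, 3, 4, 4, 4, 5, 6, 6, 6, 7, 8
  R[9]: 1, 2, 3, 4, 4, 4, 5, 6, 7, 7, 8, 9
  R[10]: 1, 2, 3, 4, 4, 4, 5, 6, 7, 8, 9, 10
  R[11]: 1, 2, 3, 4, 4, 5, 6, 7, 8, 9, 10, 11
  R[12]: 1, 2, 3, 4, 5, 6, 7, 8, 9, 10, 11, 12

hence w(1..12) = (8, 4, 2, 7, 1, 12, 3, 11, 9, 10, 6, 5).

Rothe diagram D(w) (30 cells), 11 SE-corners (essential conditions):

[(1, 7, 0), (2, 3, 0), (4, 1, 0), (4, 3, 1), (4, 6, 2), (6, 3, 2), (6, 6, 3), (6, 11, 5), (8, 10, 6), (10, 6, 4), (11, 5, 4)]


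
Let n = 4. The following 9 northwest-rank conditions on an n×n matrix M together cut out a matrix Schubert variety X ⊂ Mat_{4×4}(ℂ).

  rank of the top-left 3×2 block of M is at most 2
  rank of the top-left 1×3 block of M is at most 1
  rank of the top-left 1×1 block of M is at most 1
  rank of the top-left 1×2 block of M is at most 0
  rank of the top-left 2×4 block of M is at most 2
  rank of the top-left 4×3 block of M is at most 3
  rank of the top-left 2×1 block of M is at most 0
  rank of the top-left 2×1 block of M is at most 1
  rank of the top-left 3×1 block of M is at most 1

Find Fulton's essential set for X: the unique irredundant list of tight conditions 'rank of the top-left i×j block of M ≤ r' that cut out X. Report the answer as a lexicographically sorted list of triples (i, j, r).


Recovering R(i,j) via the rank-extension bound from the 9 conditions:

  i=1: 0 | 0 | 1 | 1
  i=2: 0 | 1 | 2 | 2
  i=3: 1 | 2 | 3 | 3
  i=4: 1 | 2 | 3 | 4

giving w = (3, 2, 1, 4) via Δ²R.

|D(w)|=3, |Ess(w)|=2:

[(1, 2, 0), (2, 1, 0)]


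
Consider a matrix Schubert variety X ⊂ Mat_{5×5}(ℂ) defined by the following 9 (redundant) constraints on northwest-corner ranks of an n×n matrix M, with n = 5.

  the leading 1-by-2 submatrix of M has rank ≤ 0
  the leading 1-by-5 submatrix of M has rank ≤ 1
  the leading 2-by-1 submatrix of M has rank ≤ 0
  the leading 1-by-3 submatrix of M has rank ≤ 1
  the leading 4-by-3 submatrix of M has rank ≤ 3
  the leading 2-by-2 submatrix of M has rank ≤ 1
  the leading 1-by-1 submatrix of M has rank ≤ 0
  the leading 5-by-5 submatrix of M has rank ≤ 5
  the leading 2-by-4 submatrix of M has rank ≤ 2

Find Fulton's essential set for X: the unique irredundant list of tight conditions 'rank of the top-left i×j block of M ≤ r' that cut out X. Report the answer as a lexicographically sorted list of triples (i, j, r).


Recovering R(i,j) via the rank-extension bound from the 9 conditions:

  row 1: 0, 0, 1, 1, 1
  row 2: 0, 1, 2, 2, 2
  row 3: 1, 2, 3, 3, 3
  row 4: 1, 2, 3, 4, 4
  row 5: 1, 2, 3, 4, 5

so w = (3, 2, 1, 4, 5).

Rothe diagram D(w) (3 cells), 2 SE-corners (essential conditions):

[(1, 2, 0), (2, 1, 0)]


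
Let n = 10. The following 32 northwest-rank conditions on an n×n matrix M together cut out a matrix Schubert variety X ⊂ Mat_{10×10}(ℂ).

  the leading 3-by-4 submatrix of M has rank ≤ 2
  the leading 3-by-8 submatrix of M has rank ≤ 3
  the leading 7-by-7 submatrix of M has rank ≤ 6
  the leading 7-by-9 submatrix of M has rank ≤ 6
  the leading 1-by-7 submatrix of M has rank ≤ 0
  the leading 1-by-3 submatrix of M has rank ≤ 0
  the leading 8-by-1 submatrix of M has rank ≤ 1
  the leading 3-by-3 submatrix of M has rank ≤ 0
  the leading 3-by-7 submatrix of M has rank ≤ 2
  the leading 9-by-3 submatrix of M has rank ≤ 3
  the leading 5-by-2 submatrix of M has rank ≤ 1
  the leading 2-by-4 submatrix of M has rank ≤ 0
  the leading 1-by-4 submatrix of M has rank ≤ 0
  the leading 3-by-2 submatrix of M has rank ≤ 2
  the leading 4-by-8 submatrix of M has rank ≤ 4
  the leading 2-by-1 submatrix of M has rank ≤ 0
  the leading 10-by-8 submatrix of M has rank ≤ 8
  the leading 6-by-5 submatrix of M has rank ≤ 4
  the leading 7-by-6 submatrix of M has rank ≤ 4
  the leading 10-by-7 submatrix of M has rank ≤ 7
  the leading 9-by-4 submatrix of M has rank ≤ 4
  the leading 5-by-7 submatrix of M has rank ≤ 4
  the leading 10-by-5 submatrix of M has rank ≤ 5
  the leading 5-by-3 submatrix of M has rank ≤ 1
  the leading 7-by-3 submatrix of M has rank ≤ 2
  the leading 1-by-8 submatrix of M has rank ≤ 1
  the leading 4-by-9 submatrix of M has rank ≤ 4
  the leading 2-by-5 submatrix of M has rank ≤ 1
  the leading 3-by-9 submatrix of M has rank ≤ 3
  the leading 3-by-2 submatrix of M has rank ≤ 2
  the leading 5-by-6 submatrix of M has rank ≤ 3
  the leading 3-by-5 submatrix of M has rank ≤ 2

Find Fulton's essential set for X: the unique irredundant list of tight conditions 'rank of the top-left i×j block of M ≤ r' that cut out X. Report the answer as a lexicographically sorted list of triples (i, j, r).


Computing R[i][j] = min implied NW-rank bound (n=10, 32 conditions):

  R[1]: 0  0  0  0  0  0  0  1  1  1
  R[2]: 0  0  0  0  1  1  1  2  2  2
  R[3]: 0  0  0  1  2  2  2  3  3  3
  R[4]: 1  1  1  2  3  3  3  4  4  4
  R[5]: 1  1  1  2  3  3  4  5  5  5
  R[6]: 1  2  2  3  4  4  5  6  6  6
  R[7]: 1  2  2  3  4  4  5  6  6  7
  R[8]: 1  2  3  4  5  5  6  7  7  8
  R[9]: 1  2  3  4  5  6  7  8  8  9
  R[10]: 1  2  3  4  5  6  7  8  9  10

hence w(1..10) = (8, 5, 4, 1, 7, 2, 10, 3, 6, 9).

ℓ(w)=20; the 8 essential cells (i,j,r):

[(1, 7, 0), (2, 4, 0), (3, 3, 0), (5, 3, 1), (5, 6, 3), (7, 3, 2), (7, 6, 4), (7, 9, 6)]


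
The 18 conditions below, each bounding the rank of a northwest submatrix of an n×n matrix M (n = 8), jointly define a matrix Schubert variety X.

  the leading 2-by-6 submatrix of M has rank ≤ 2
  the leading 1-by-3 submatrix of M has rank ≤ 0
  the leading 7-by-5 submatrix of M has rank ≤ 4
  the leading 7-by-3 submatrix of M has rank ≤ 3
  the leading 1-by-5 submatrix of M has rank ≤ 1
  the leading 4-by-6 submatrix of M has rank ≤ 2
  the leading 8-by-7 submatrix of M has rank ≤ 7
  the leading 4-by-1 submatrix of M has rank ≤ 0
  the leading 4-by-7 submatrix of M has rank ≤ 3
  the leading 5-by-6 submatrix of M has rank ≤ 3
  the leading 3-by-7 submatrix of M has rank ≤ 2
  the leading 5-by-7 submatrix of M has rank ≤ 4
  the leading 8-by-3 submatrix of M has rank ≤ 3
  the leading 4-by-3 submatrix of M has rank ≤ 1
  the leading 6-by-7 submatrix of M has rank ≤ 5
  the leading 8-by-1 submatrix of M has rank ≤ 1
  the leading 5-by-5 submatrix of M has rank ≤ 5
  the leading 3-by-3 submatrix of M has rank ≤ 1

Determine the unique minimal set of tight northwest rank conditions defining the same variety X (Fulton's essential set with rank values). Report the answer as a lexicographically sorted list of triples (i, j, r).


Rank table r_w(8×8) implied by the 18 constraints:

  R[1]: 0, 0, 0, 1, 1, 1, 1, 1
  R[2]: 0, 1, 1, 2, 2, 2, 2, 2
  R[3]: 0, 1, 1, 2, 2, 2, 2, 3
  R[4]: 0, 1, 1, 2, 2, 2, 3, 4
  R[5]: 1, 2, 2, 3, 3, 3, 4, 5
  R[6]: 1, 2, 3, 4, 4, 4, 5, 6
  R[7]: 1, 2, 3, 4, 4, 5, 6, 7
  R[8]: 1, 2, 3, 4, 5, 6, 7, 8

reading off 1-entries of Δ²R: w = (4, 2, 8, 7, 1, 3, 6, 5).

ℓ(w)=14; the 6 essential cells (i,j,r):

[(1, 3, 0), (3, 7, 2), (4, 1, 0), (4, 3, 1), (4, 6, 2), (7, 5, 4)]


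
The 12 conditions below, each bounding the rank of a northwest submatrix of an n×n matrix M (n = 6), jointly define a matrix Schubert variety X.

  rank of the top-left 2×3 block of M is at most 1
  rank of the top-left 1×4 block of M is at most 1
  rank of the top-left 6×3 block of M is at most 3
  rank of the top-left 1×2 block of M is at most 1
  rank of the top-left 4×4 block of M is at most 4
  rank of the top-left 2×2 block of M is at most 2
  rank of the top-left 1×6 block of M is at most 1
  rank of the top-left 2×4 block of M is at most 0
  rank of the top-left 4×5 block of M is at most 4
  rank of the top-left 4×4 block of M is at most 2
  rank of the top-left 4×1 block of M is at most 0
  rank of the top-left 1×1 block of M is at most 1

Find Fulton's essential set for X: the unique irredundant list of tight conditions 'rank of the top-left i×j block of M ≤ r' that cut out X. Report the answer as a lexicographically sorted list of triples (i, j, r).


Computing R[i][j] = min implied NW-rank bound (n=6, 12 conditions):

  R[1]: 0  0  0  0  1  1
  R[2]: 0  0  0  0  1  2
  R[3]: 0  1  1  1  2  3
  R[4]: 0  1  2  2  3  4
  R[5]: 1  2  3  3  4  5
  R[6]: 1  2  3  4  5  6

reading off 1-entries of Δ²R: w = (5, 6, 2, 3, 1, 4).

|D(w)|=10, |Ess(w)|=2:

[(2, 4, 0), (4, 1, 0)]


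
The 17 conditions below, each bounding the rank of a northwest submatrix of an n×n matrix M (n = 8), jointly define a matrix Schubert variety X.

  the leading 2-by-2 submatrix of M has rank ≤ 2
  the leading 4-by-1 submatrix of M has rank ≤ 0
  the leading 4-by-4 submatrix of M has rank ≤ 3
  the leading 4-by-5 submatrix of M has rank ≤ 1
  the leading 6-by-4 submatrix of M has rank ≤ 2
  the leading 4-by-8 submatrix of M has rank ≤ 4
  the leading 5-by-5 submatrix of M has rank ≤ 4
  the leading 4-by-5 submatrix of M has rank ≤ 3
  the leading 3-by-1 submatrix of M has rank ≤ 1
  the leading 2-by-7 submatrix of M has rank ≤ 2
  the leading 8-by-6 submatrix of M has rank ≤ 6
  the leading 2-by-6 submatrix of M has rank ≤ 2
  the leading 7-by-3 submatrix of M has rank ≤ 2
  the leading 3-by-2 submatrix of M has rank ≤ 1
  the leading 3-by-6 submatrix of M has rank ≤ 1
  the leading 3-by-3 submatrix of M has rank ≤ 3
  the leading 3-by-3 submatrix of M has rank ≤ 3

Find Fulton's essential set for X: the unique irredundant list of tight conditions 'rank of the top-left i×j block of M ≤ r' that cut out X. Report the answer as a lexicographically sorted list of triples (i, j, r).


Propagating the 17 rank bounds to every northwest block:

  i=1: 0  1  1  1  1  1  1  1
  i=2: 0  1  1  1  1  1  2  2
  i=3: 0  1  1  1  1  1  2  3
  i=4: 0  1  1  1  1  2  3  4
  i=5: 1  2  2  2  2  3  4  5
  i=6: 1  2  2  2  3  4  5  6
  i=7: 1  2  2  3  4  5  6  7
  i=8: 1  2  3  4  5  6  7  8

the unique w with this rank table is (2, 7, 8, 6, 1, 5, 4, 3).

|D(w)|=18, |Ess(w)|=5:

[(3, 6, 1), (4, 1, 0), (4, 5, 1), (6, 4, 2), (7, 3, 2)]


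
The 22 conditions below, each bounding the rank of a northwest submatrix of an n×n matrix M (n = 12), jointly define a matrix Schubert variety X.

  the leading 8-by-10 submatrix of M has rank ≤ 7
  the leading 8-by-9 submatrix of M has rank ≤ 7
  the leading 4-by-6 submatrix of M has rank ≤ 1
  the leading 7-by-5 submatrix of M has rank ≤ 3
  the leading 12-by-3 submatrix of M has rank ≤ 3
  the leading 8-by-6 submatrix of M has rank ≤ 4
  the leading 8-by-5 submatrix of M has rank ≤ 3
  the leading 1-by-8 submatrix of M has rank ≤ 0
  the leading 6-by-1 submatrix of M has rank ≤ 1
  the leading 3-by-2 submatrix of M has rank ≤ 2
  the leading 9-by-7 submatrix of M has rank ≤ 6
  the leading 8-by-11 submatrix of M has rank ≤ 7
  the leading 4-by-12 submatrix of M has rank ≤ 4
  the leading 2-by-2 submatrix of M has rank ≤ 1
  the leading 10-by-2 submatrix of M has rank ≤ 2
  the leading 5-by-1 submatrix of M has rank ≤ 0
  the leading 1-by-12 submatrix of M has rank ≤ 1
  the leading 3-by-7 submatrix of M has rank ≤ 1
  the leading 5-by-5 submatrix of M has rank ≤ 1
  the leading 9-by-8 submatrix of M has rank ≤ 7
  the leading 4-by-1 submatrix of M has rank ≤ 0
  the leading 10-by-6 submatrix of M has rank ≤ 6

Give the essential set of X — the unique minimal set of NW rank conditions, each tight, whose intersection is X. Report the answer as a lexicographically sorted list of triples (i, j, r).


The tightest implied rank at each (i,j), from the 22 conditions:

  i=1: 0 0 0 0 0 0 0 0 1 1 1 1
  i=2: 0 1 1 1 1 1 1 1 2 2 2 2
  i=3: 0 1 1 1 1 1 1 2 3 3 3 3
  i=4: 0 1 1 1 1 1 2 3 4 4 4 4
  i=5: 0 1 1 1 1 2 3 4 5 5 5 5
  i=6: 1 2 2 2 2 3 4 5 6 6 6 6
  i=7: 1 2 3 3 3 4 5 6 7 7 7 7
  i=8: 1 2 3 3 3 4 5 6 7 7 7 8
  i=9: 1 2 3 4 4 5 6 7 8 8 8 9
  i=10: 1 2 3 4 5 6 7 8 9 9 9 10
  i=11: 1 2 3 4 5 6 7 8 9 10 10 11
  i=12: 1 2 3 4 5 6 7 8 9 10 11 12

so w = (9, 2, 8, 7, 6, 1, 3, 12, 4, 5, 10, 11).

|D(w)|=28, |Ess(w)|=7:

[(1, 8, 0), (3, 7, 1), (4, 6, 1), (5, 1, 0), (5, 5, 1), (8, 5, 3), (8, 11, 7)]
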